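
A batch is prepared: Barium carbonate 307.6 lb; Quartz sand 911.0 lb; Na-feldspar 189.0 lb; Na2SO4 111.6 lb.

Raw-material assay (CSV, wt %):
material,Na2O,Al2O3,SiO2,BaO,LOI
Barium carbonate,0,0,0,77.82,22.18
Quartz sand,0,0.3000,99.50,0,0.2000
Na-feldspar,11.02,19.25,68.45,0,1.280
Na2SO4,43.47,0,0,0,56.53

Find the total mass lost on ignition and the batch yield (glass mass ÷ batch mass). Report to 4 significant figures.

LOI loss = 135.6 lb; glass = 1384 lb; yield = 91.08%

Every computation keeps exact precision through the solve; in-progress results appear rounded to 4 significant digits in the printout; every reported result is rounded once only — all derived quantities are carried from the batch weights on 1384 lb of glass in full float precision (four oxide percentages, LOI, the yield, net glass mass, the totals), exactly as printed in either problem or answer.
LOI of each material in turn:
  Barium carbonate: 307.6 × 0.2218 = 68.23 lb
  Quartz sand: 911.0 × 0.002000 = 1.822 lb
  Na-feldspar: 189.0 × 0.01280 = 2.419 lb
  Na2SO4: 111.6 × 0.5653 = 63.09 lb
Total LOI = 135.6 lb
Glass = batch − LOI = 1519 − 135.6 = 1384 lb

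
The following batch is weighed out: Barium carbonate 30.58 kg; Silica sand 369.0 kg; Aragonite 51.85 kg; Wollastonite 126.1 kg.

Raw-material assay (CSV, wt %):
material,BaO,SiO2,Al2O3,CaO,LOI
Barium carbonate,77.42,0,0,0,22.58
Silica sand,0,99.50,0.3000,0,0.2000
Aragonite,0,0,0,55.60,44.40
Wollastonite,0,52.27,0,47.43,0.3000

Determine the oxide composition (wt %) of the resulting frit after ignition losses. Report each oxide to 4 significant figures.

Glass mass = 546.5 kg (batch 577.5 − LOI 31.04).
Composition: BaO 4.332%, SiO2 79.25%, Al2O3 0.2026%, CaO 16.22%

Full float precision is maintained in every operation; values along the way are printed with 4-significant-figure rounding within the worked lines; exactly one rounding lands on each reported figure — derived quantities, which include the yield, net glass mass, the four compositions, LOI, the totals, are carried in full float precision, as given in the problem or answer text, using the weight values on 546.5 kg of glass.
What the batch supplies per oxide:
  BaO: 30.58·0.7742 = 23.68 kg
  SiO2: 369.0·0.9950 + 126.1·0.5227 = 433.1 kg
  Al2O3: 369.0·0.003000 = 1.107 kg
  CaO: 51.85·0.5560 + 126.1·0.4743 = 88.64 kg
LOI: 30.58·0.2258 + 369.0·0.002000 + 51.85·0.4440 + 126.1·0.003000 = 31.04 kg
Net of LOI, the glass mass = 577.5 − 31.04 = 546.5 kg (consistent with Σ oxide mass)
wt % = 100 × oxide mass / glass mass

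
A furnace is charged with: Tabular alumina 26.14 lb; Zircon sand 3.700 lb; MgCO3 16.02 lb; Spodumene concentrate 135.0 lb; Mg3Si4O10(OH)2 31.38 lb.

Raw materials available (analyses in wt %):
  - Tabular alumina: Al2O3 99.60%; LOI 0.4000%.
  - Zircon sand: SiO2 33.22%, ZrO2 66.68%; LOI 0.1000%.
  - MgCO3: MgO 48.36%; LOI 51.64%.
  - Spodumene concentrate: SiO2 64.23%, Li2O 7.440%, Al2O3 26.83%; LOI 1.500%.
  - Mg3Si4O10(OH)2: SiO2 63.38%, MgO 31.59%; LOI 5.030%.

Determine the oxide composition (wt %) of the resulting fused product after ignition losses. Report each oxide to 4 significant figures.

All arithmetic holds exact precision from first step to last. The intermediate values appear (rounded to four significant digits) within the worked lines; exactly one rounding lands on every reported figure. The derived quantities, which include glass mass, five oxide percentages, the totals, LOI, the yield, are computed at full float precision, as written in question or answer, starting from the weights for 200.3 lb of glass.
What the batch supplies per oxide:
  SiO2: 3.700·0.3322 + 135.0·0.6423 + 31.38·0.6338 = 107.8 lb
  ZrO2: 3.700·0.6668 = 2.467 lb
  Li2O: 135.0·0.07440 = 10.04 lb
  MgO: 16.02·0.4836 + 31.38·0.3159 = 17.66 lb
  Al2O3: 26.14·0.9960 + 135.0·0.2683 = 62.26 lb
LOI: 26.14·0.004000 + 3.700·0.001000 + 16.02·0.5164 + 135.0·0.01500 + 31.38·0.05030 = 11.98 lb
The glass mass, total less LOI, = 212.2 − 11.98 = 200.3 lb (= Σ oxide masses)
each wt % is 100 × oxide ÷ glass

Glass mass = 200.3 lb (batch 212.2 − LOI 11.98).
Composition: SiO2 53.85%, ZrO2 1.232%, Li2O 5.016%, MgO 8.819%, Al2O3 31.09%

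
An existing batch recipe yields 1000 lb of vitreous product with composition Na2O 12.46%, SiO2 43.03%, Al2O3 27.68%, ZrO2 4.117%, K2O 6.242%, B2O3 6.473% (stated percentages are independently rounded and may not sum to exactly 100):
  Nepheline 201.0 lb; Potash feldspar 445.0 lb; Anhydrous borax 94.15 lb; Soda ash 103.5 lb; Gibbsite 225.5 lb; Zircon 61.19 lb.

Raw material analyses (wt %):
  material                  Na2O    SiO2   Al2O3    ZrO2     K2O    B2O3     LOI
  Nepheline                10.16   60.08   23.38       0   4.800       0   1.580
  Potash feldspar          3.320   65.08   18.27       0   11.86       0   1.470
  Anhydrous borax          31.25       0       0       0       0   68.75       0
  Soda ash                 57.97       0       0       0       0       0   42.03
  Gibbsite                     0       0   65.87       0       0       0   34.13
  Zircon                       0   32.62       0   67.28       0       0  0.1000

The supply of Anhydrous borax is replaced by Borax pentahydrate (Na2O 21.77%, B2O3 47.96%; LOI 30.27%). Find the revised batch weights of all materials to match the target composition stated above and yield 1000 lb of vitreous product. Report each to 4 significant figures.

Revised batch per 1000 lb vitreous product:
  Nepheline: 201.0 lb
  Potash feldspar: 445.0 lb
  Borax pentahydrate: 135.0 lb
  Soda ash: 103.5 lb
  Gibbsite: 225.5 lb
  Zircon: 61.19 lb
Total batch = 1171 lb; LOI loss = 171.1 lb

The working math keeps exact precision all the way through; the intermediate values are printed rounded off to 4 significant figures within the worked lines — each reported result is rounded a single time — all derived quantities are computed in full float precision (yield, six oxide percentages, net glass mass, the totals, ignition loss) starting from the weights for 1000 lb of glass, as they appear in the question or the answer.
The oxide mass targets at 1000 lb vitreous product:
  Na2O: 12.46% × 1000 = 124.6 lb
  SiO2: 43.03% × 1000 = 430.3 lb
  Al2O3: 27.68% × 1000 = 276.8 lb
  ZrO2: 4.117% × 1000 = 41.17 lb
  K2O: 6.242% × 1000 = 62.42 lb
  B2O3: 6.473% × 1000 = 64.73 lb
Mass-balance tally per oxide using the reported weights, for the quoted basis mass (summed amounts equal target values exact up to rounding of places):
  Na2O: 201.0·0.1016 + 445.0·0.03320 + 135.0·0.2177 + 103.5·0.5797 = 124.6 lb (target 124.6 lb)
  SiO2: 201.0·0.6008 + 445.0·0.6508 + 61.19·0.3262 = 430.3 lb (target 430.3 lb)
  Al2O3: 201.0·0.2338 + 445.0·0.1827 + 225.5·0.6587 = 276.8 lb (target 276.8 lb)
  ZrO2: 61.19·0.6728 = 41.17 lb (target 41.17 lb)
  K2O: 201.0·0.04800 + 445.0·0.1186 = 62.42 lb (target 62.42 lb)
  B2O3: 135.0·0.4796 = 64.75 lb (target 64.73 lb)
Auditing the glass mass value: total batch − LOI = 1000 lb (targets for the oxides total 1000 lb; basis as stated: 1000 lb — gaps are rounding artifacts).
Whole-batch sum: Σ batch = 1171 lb; LOI removed, Σ of batch·LOI: 171.1 lb; yield = glass ÷ total batch = 85.39%.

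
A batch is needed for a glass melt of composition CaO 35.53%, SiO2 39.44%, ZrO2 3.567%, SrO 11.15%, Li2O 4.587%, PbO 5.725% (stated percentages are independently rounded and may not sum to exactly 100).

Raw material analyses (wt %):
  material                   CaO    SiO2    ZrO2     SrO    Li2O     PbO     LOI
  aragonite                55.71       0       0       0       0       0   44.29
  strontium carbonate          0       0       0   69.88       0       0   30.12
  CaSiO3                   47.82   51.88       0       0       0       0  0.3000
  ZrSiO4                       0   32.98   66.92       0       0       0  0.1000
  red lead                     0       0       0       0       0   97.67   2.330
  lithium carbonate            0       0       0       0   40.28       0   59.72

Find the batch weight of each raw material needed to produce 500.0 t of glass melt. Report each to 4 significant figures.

Batch per 500.0 t glass melt:
  aragonite: 7.152 t
  strontium carbonate: 79.78 t
  CaSiO3: 363.2 t
  ZrSiO4: 26.65 t
  red lead: 29.31 t
  lithium carbonate: 56.94 t
Total batch = 563.0 t; LOI loss = 63.00 t; yield = 88.81%

The working math maintains exact precision at all times. Rounding to 4 significant figures extends to each in-between result as shown — exactly one rounding goes into each reported number; all derived quantities (glass mass, ignition loss, totals, the six compositions, the yield) are re-derived using the weight values on 500.0 t of glass in full float precision, as they appear in the question or the answer.
Per-oxide target masses for 500.0 t glass melt:
  CaO: 35.53% × 500.0 = 177.6 t
  SiO2: 39.44% × 500.0 = 197.2 t
  ZrO2: 3.567% × 500.0 = 17.84 t
  SrO: 11.15% × 500.0 = 55.75 t
  Li2O: 4.587% × 500.0 = 22.94 t
  PbO: 5.725% × 500.0 = 28.62 t
Per-oxide balance check using the reported weights, against the basis in use (oxide sums agree with the targets within answer rounding):
  CaO: 7.152·0.5571 + 363.2·0.4782 = 177.7 t (target 177.6 t)
  SiO2: 363.2·0.5188 + 26.65·0.3298 = 197.2 t (target 197.2 t)
  ZrO2: 26.65·0.6692 = 17.83 t (target 17.84 t)
  SrO: 79.78·0.6988 = 55.75 t (target 55.75 t)
  Li2O: 56.94·0.4028 = 22.94 t (target 22.94 t)
  PbO: 29.31·0.9767 = 28.63 t (target 28.62 t)
Glass mass check: the batch minus its LOI: 500.0 t (the targets, summed, come to 500.0 t; stated basis 500.0 t — a pure rounding effect).
Whole-batch sum: Σ batch = 563.0 t; the LOI term Σ batch·LOI equals 63.00 t; yield: glass divided by total = 88.81%.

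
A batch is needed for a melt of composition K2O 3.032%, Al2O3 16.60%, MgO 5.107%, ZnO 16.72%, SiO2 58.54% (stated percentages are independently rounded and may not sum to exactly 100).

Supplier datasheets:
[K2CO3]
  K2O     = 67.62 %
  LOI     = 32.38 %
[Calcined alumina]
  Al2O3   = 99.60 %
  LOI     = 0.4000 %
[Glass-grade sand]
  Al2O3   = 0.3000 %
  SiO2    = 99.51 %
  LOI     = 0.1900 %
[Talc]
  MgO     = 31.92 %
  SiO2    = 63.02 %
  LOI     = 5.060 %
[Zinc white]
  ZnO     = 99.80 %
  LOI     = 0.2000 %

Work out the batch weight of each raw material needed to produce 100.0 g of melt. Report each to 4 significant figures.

The whole derivation keeps exact precision through the solve. Mid-chain values are displayed, rounded to four significant figures, on the page. A single rounding completes each reported result — all derived quantities (totals, LOI, five oxide percentages, glass mass, yield) are carried in full precision starting from the weights for 100.0 g of glass, as quoted within problem or answer.
Oxide mass targets, per 100.0 g melt:
  K2O: 3.032% × 100.0 = 3.032 g
  Al2O3: 16.60% × 100.0 = 16.60 g
  MgO: 5.107% × 100.0 = 5.107 g
  ZnO: 16.72% × 100.0 = 16.72 g
  SiO2: 58.54% × 100.0 = 58.54 g
Balance tally, oxide-wise, working from each reported weight, versus the basis set out (target by target, the sums agree inside rounding margins):
  K2O: 4.484·0.6762 = 3.032 g (target 3.032 g)
  Al2O3: 16.52·0.9960 + 48.70·0.003000 = 16.60 g (target 16.60 g)
  MgO: 16.00·0.3192 = 5.107 g (target 5.107 g)
  ZnO: 16.75·0.9980 = 16.72 g (target 16.72 g)
  SiO2: 48.70·0.9951 + 16.00·0.6302 = 58.54 g (target 58.54 g)
Glass-mass closure: total batch − LOI = 100.0 g (the Σ of target masses is 100.0 g; the stated basis being 100.0 g — differing by rounding only).
Whole-batch sum: Σ batch = 102.5 g; LOI removed, Σ of batch·LOI: 2.454 g; yield: glass divided by total = 97.61%.

Batch per 100.0 g melt:
  K2CO3: 4.484 g
  Calcined alumina: 16.52 g
  Glass-grade sand: 48.70 g
  Talc: 16.00 g
  Zinc white: 16.75 g
Total batch = 102.5 g; LOI loss = 2.454 g; yield = 97.61%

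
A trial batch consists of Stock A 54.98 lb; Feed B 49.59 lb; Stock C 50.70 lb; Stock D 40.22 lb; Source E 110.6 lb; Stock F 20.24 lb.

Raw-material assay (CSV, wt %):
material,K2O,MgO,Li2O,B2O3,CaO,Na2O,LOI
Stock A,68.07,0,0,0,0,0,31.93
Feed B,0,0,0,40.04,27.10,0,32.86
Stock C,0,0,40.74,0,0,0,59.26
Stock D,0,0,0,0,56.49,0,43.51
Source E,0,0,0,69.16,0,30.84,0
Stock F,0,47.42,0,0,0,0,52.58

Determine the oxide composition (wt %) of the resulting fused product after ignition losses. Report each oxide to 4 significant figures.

Rounding to 4 significant figures governs each mid-chain value as shown — exact precision is kept at every stage — each reported value is rounded only once; the derived quantities (glass mass, the yield, LOI, six oxide percentages, the totals) are recomputed at exact precision starting from the weights for 234.3 lb of glass as written in problem or answer.
Oxide-by-oxide delivered mass:
  K2O: 54.98·0.6807 = 37.42 lb
  MgO: 20.24·0.4742 = 9.598 lb
  Li2O: 50.70·0.4074 = 20.66 lb
  B2O3: 49.59·0.4004 + 110.6·0.6916 = 96.35 lb
  CaO: 49.59·0.2710 + 40.22·0.5649 = 36.16 lb
  Na2O: 110.6·0.3084 = 34.11 lb
LOI: 54.98·0.3193 + 49.59·0.3286 + 50.70·0.5926 + 40.22·0.4351 + 20.24·0.5258 = 92.04 lb
Net of LOI, the glass mass = 326.3 − 92.04 = 234.3 lb (the oxide masses sum to this)
percent share: oxide ÷ glass, ×100

Glass mass = 234.3 lb (batch 326.3 − LOI 92.04).
Composition: K2O 15.97%, MgO 4.097%, Li2O 8.816%, B2O3 41.12%, CaO 15.43%, Na2O 14.56%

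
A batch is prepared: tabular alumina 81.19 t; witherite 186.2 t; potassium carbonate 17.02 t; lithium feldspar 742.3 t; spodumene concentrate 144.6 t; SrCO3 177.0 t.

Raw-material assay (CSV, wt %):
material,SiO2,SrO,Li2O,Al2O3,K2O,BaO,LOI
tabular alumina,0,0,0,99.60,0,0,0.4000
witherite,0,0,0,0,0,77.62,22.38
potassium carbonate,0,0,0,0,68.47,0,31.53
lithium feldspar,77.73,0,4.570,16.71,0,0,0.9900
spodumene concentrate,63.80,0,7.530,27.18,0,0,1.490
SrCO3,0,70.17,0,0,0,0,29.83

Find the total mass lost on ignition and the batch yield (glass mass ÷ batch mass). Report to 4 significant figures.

LOI loss = 109.7 t; glass = 1239 t; yield = 91.87%

Working values appear, rounded to four significant figures, in the working — full precision is held in every operation. Each reported result receives exactly one rounding — the derived quantities (the six compositions, totals, ignition loss, glass mass, yield) are carried from the weighed amounts on 1239 t of glass in full float precision exactly as shown in either problem or answer.
LOI of each material in turn:
  tabular alumina: 81.19 × 0.004000 = 0.3248 t
  witherite: 186.2 × 0.2238 = 41.67 t
  potassium carbonate: 17.02 × 0.3153 = 5.366 t
  lithium feldspar: 742.3 × 0.009900 = 7.349 t
  spodumene concentrate: 144.6 × 0.01490 = 2.155 t
  SrCO3: 177.0 × 0.2983 = 52.80 t
Total LOI = 109.7 t
Glass = batch − LOI = 1348 − 109.7 = 1239 t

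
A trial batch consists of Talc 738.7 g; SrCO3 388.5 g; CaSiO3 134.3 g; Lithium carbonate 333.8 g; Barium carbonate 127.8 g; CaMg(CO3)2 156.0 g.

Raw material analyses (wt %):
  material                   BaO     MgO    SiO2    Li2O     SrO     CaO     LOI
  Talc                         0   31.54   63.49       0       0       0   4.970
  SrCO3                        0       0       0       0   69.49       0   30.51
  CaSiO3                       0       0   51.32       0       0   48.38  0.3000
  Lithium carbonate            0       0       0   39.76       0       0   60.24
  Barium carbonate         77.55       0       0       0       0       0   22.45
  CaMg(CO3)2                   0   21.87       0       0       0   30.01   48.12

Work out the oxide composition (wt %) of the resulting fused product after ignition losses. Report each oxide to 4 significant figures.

Mid-chain values are displayed rounded to 4 significant figures as written; all arithmetic holds full precision all the way through — each reported value takes just one rounding; derived quantities (totals, the yield, the six compositions, net glass mass, ignition loss) are rebuilt using the weight values per 1419 g of glass at full precision as written in problem or answer.
Mass of each oxide from the mix:
  BaO: 127.8·0.7755 = 99.11 g
  MgO: 738.7·0.3154 + 156.0·0.2187 = 267.1 g
  SiO2: 738.7·0.6349 + 134.3·0.5132 = 537.9 g
  Li2O: 333.8·0.3976 = 132.7 g
  SrO: 388.5·0.6949 = 270.0 g
  CaO: 134.3·0.4838 + 156.0·0.3001 = 111.8 g
LOI: 738.7·0.04970 + 388.5·0.3051 + 134.3·0.003000 + 333.8·0.6024 + 127.8·0.2245 + 156.0·0.4812 = 460.5 g
Glass mass = batch − LOI = 1879 − 460.5 = 1419 g (equal to the oxide-mass sum)
wt %: oxide over glass, times 100

Glass mass = 1419 g (batch 1879 − LOI 460.5).
Composition: BaO 6.986%, MgO 18.83%, SiO2 37.92%, Li2O 9.356%, SrO 19.03%, CaO 7.880%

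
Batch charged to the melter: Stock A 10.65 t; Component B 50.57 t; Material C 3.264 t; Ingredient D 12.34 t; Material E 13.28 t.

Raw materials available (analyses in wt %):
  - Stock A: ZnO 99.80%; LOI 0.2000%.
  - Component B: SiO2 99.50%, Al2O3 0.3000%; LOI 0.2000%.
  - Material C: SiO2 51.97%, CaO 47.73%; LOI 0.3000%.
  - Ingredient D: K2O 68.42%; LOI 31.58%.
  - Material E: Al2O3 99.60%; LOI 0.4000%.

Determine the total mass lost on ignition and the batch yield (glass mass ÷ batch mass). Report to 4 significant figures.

Each numeric step maintains full precision through every step. The intermediate values appear rounded to four significant figures on the page — each reported result takes just one rounding — all derived quantities (yield, ignition loss, totals, five oxide percentages, glass mass) are re-derived using the weight values at 86.02 t of glass at full precision, as set out in the problem or the answer.
Per-material ignition loss:
  Stock A: 10.65 × 0.002000 = 0.02130 t
  Component B: 50.57 × 0.002000 = 0.1011 t
  Material C: 3.264 × 0.003000 = 0.009792 t
  Ingredient D: 12.34 × 0.3158 = 3.897 t
  Material E: 13.28 × 0.004000 = 0.05312 t
Total LOI = 4.082 t
Glass = batch − LOI = 90.10 − 4.082 = 86.02 t

LOI loss = 4.082 t; glass = 86.02 t; yield = 95.47%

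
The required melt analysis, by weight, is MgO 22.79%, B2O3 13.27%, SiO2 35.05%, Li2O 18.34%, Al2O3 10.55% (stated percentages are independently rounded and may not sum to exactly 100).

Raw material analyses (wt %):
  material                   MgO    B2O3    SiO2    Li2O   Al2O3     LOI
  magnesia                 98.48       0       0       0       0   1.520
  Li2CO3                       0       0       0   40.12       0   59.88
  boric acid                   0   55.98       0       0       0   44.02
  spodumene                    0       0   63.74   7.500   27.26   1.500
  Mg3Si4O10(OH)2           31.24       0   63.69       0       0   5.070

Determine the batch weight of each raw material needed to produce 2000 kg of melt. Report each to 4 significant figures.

Each numeric step maintains full float precision from start to finish — values along the way are displayed, rounded to four significant digits, as written; every reported result includes exactly one rounding; all derived quantities are rebuilt at full float precision (net glass mass, the totals, the yield, ignition loss, five oxide percentages) starting from the weights on 2000 kg of glass as given in problem or answer.
Target oxide masses per 2000 kg melt:
  MgO: 22.79% × 2000 = 455.8 kg
  B2O3: 13.27% × 2000 = 265.4 kg
  SiO2: 35.05% × 2000 = 701.0 kg
  Li2O: 18.34% × 2000 = 366.8 kg
  Al2O3: 10.55% × 2000 = 211.0 kg
Oxide-by-oxide audit per the reported batch figures, for the quoted basis mass (summed amounts equal target values within answer rounding):
  MgO: 359.4·0.9848 + 326.0·0.3124 = 455.8 kg (target 455.8 kg)
  B2O3: 474.1·0.5598 = 265.4 kg (target 265.4 kg)
  SiO2: 774.0·0.6374 + 326.0·0.6369 = 701.0 kg (target 701.0 kg)
  Li2O: 769.6·0.4012 + 774.0·0.07500 = 366.8 kg (target 366.8 kg)
  Al2O3: 774.0·0.2726 = 211.0 kg (target 211.0 kg)
Mass balance on the glass: net batch after ignition = 2000 kg (oxide target masses add up to 2000 kg; stated basis 2000 kg — gaps are rounding artifacts).
Adding the batch up: Σ batch = 2703 kg; LOI loss = Σ batch·LOI = 703.1 kg; yield = glass ÷ total batch = 73.99%.

Batch per 2000 kg melt:
  magnesia: 359.4 kg
  Li2CO3: 769.6 kg
  boric acid: 474.1 kg
  spodumene: 774.0 kg
  Mg3Si4O10(OH)2: 326.0 kg
Total batch = 2703 kg; LOI loss = 703.1 kg; yield = 73.99%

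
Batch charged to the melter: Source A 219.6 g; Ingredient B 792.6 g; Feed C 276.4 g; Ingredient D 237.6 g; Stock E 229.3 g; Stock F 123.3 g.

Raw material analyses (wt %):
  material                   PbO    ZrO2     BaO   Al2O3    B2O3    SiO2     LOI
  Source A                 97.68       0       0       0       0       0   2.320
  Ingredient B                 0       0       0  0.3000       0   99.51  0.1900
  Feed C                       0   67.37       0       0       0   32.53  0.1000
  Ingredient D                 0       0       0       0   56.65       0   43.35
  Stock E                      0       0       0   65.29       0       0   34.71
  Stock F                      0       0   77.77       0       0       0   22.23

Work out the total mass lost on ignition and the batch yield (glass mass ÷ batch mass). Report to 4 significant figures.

LOI loss = 216.9 g; glass = 1662 g; yield = 88.46%

Mid-chain values are shown rounded off to 4 significant figures in the working. The working math carries full float precision at every stage; exactly one rounding is applied to every reported number — all derived quantities, which include totals, ignition loss, net glass mass, the six compositions, yield, are carried at full float precision, precisely as stated by the problem or answer text, from the batch weights for 1662 g of glass.
Loss on ignition, line by line:
  Source A: 219.6 × 0.02320 = 5.095 g
  Ingredient B: 792.6 × 0.001900 = 1.506 g
  Feed C: 276.4 × 0.001000 = 0.2764 g
  Ingredient D: 237.6 × 0.4335 = 103.0 g
  Stock E: 229.3 × 0.3471 = 79.59 g
  Stock F: 123.3 × 0.2223 = 27.41 g
Total LOI = 216.9 g
Glass = batch − LOI = 1879 − 216.9 = 1662 g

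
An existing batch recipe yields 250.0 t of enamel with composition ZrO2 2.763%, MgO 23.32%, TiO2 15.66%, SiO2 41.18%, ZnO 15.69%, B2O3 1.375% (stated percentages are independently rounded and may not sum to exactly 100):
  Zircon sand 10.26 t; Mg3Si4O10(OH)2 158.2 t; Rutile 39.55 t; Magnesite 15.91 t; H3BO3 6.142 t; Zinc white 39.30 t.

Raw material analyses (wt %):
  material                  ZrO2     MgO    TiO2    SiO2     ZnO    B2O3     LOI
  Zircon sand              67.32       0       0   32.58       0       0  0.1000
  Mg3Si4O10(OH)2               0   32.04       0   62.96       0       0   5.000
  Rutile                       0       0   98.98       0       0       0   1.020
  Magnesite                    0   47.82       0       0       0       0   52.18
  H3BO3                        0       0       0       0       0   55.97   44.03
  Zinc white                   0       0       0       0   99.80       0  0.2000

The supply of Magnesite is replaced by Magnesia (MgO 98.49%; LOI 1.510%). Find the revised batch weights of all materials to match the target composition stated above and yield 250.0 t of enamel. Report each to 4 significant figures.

Revised batch per 250.0 t enamel:
  Zircon sand: 10.26 t
  Mg3Si4O10(OH)2: 158.2 t
  Rutile: 39.55 t
  Magnesia: 7.727 t
  H3BO3: 6.142 t
  Zinc white: 39.30 t
Total batch = 261.2 t; LOI loss = 11.22 t

Exact precision is held at each step; the intermediate values are rounded to 4 significant digits when quoted — each reported value is rounded only once; the derived quantities are computed from the batch weights for 250.0 t of glass at exact precision (the six compositions, totals, glass mass, yield, LOI) as set out in question or answer.
Target oxide masses per 250.0 t enamel:
  ZrO2: 2.763% × 250.0 = 6.908 t
  MgO: 23.32% × 250.0 = 58.30 t
  TiO2: 15.66% × 250.0 = 39.15 t
  SiO2: 41.18% × 250.0 = 103.0 t
  ZnO: 15.69% × 250.0 = 39.22 t
  B2O3: 1.375% × 250.0 = 3.438 t
Per-oxide balance check with the batch weights as given, at the basis given (sums match the target masses once rounding is allowed for):
  ZrO2: 10.26·0.6732 = 6.907 t (target 6.908 t)
  MgO: 158.2·0.3204 + 7.727·0.9849 = 58.30 t (target 58.30 t)
  TiO2: 39.55·0.9898 = 39.15 t (target 39.15 t)
  SiO2: 10.26·0.3258 + 158.2·0.6296 = 102.9 t (target 103.0 t)
  ZnO: 39.30·0.9980 = 39.22 t (target 39.22 t)
  B2O3: 6.142·0.5597 = 3.438 t (target 3.438 t)
Consistency of the glass mass: batch total minus LOI = 250.0 t (summing oxide targets gives 250.0 t; stated basis 250.0 t — differing by rounding only).
Total batch = Σ batch = 261.2 t; ignition loss, Σ(batch × LOI) = 11.22 t; yield: glass divided by total = 95.70%.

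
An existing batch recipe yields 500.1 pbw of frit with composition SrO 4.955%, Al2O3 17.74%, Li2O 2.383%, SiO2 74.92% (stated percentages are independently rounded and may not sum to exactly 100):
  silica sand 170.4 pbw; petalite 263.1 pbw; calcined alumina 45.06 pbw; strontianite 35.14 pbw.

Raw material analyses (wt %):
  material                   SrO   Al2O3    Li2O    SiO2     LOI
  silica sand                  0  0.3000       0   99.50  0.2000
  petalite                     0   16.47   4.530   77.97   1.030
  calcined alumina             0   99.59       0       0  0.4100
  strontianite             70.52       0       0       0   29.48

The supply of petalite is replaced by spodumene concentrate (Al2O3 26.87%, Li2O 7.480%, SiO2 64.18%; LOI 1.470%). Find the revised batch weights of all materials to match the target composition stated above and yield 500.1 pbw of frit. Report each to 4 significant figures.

Revised batch per 500.1 pbw frit:
  silica sand: 273.8 pbw
  spodumene concentrate: 159.3 pbw
  calcined alumina: 45.27 pbw
  strontianite: 35.14 pbw
Total batch = 513.5 pbw; LOI loss = 13.43 pbw

All internal work carries full float precision from first step to last — values along the way are displayed with 4-significant-digit rounding in the working — each reported result takes a single rounding — derived quantities, including four oxide percentages, the yield, LOI, net glass mass, totals, are re-derived using the weight values at 500.1 pbw of glass at exact precision as set out in either problem or answer.
The oxide mass targets at 500.1 pbw frit:
  SrO: 4.955% × 500.1 = 24.78 pbw
  Al2O3: 17.74% × 500.1 = 88.72 pbw
  Li2O: 2.383% × 500.1 = 11.92 pbw
  SiO2: 74.92% × 500.1 = 374.7 pbw
A balance pass over the oxides, with the batch weights as given, relative to the basis at hand (target by target, the sums agree within answer rounding):
  SrO: 35.14·0.7052 = 24.78 pbw (target 24.78 pbw)
  Al2O3: 273.8·0.003000 + 159.3·0.2687 + 45.27·0.9959 = 88.71 pbw (target 88.72 pbw)
  Li2O: 159.3·0.07480 = 11.92 pbw (target 11.92 pbw)
  SiO2: 273.8·0.9950 + 159.3·0.6418 = 374.7 pbw (target 374.7 pbw)
Mass balance on the glass: Σ batch − LOI loss = 500.1 pbw (oxide target masses add up to 500.1 pbw; basis as stated: 500.1 pbw — deltas are rounding alone).
Whole-batch sum: Σ batch = 513.5 pbw; the LOI term Σ batch·LOI equals 13.43 pbw; yield, glass over the total, = 97.38%.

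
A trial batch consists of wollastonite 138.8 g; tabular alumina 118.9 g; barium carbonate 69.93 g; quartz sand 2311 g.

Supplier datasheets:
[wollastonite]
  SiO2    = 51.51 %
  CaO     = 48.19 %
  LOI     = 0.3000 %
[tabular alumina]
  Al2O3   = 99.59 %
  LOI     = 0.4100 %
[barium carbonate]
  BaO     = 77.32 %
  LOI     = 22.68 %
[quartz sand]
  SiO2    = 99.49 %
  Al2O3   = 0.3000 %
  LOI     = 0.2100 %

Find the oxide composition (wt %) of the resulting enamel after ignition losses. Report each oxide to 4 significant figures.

Working values are shown (rounded to 4 significant figures) within the worked lines — every computation maintains full precision all the way through — a single rounding completes every reported number — all derived quantities, which include totals, the four compositions, net glass mass, the yield, LOI, are carried at full precision, as they appear in the question or the answer, starting from the weights per 2617 g of glass.
Delivered oxide masses:
  SiO2: 138.8·0.5151 + 2311·0.9949 = 2371 g
  Al2O3: 118.9·0.9959 + 2311·0.003000 = 125.3 g
  BaO: 69.93·0.7732 = 54.07 g
  CaO: 138.8·0.4819 = 66.89 g
LOI: 138.8·0.003000 + 118.9·0.004100 + 69.93·0.2268 + 2311·0.002100 = 21.62 g
batch − LOI leaves glass = 2639 − 21.62 = 2617 g (matching Σ of the oxides)
wt % = oxide mass / glass mass × 100

Glass mass = 2617 g (batch 2639 − LOI 21.62).
Composition: SiO2 90.59%, Al2O3 4.790%, BaO 2.066%, CaO 2.556%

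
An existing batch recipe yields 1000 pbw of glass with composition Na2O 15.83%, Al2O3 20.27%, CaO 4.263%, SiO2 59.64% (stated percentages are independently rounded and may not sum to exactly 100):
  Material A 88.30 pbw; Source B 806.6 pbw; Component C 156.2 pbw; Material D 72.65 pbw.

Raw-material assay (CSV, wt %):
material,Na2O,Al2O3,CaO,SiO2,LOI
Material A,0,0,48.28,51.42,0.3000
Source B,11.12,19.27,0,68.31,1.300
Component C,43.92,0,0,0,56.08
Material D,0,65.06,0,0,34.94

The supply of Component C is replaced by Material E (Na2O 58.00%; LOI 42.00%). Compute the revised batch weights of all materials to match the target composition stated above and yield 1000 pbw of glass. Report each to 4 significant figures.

Revised batch per 1000 pbw glass:
  Material A: 88.30 pbw
  Source B: 806.6 pbw
  Material E: 118.3 pbw
  Material D: 72.65 pbw
Total batch = 1086 pbw; LOI loss = 85.82 pbw

Every computation keeps full float precision through every step. Intermediates appear (rounded to 4 significant figures) on the page — each reported value is rounded just once. All derived quantities, including totals, yield, net glass mass, four oxide percentages, ignition loss, are rebuilt from the weighed amounts at 1000 pbw of glass in full precision exactly as printed in either problem or answer.
Per-oxide target masses for 1000 pbw glass:
  Na2O: 15.83% × 1000 = 158.3 pbw
  Al2O3: 20.27% × 1000 = 202.7 pbw
  CaO: 4.263% × 1000 = 42.63 pbw
  SiO2: 59.64% × 1000 = 596.4 pbw
Mass-balance tally per oxide working from each reported weight, on the stated basis (each sum matches its target mass net of answer rounding effects):
  Na2O: 806.6·0.1112 + 118.3·0.5800 = 158.3 pbw (target 158.3 pbw)
  Al2O3: 806.6·0.1927 + 72.65·0.6506 = 202.7 pbw (target 202.7 pbw)
  CaO: 88.30·0.4828 = 42.63 pbw (target 42.63 pbw)
  SiO2: 88.30·0.5142 + 806.6·0.6831 = 596.4 pbw (target 596.4 pbw)
Glass-mass bookkeeping: batch total minus LOI = 1000 pbw (the targets, summed, come to 1000 pbw; the stated basis being 1000 pbw — deltas are rounding alone).
Total batch = Σ batch = 1086 pbw; ignition loss, Σ(batch × LOI) = 85.82 pbw; glass ÷ batch gives a yield of 92.10%.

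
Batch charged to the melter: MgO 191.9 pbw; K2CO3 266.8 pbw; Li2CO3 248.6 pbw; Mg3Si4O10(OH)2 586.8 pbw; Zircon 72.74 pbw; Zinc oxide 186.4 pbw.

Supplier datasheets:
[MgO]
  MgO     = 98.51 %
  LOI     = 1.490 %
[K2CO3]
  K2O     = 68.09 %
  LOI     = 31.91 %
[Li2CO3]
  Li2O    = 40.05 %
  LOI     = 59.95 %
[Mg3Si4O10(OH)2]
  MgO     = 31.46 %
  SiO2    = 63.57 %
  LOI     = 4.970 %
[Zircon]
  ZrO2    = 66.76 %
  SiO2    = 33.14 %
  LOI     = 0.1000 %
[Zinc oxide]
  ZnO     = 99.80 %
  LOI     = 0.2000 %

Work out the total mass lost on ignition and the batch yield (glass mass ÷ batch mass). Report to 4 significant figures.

LOI loss = 266.6 pbw; glass = 1287 pbw; yield = 82.83%

Each numeric step runs at full precision at every stage; values along the way are printed rounded to 4 significant figures in the working; a single rounding completes every reported result. The derived quantities, which include net glass mass, LOI, six oxide percentages, yield, totals, are computed at exact precision, as written in the problem or answer text, from the batch weights on 1287 pbw of glass.
Per-material ignition loss:
  MgO: 191.9 × 0.01490 = 2.859 pbw
  K2CO3: 266.8 × 0.3191 = 85.14 pbw
  Li2CO3: 248.6 × 0.5995 = 149.0 pbw
  Mg3Si4O10(OH)2: 586.8 × 0.04970 = 29.16 pbw
  Zircon: 72.74 × 0.001000 = 0.07274 pbw
  Zinc oxide: 186.4 × 0.002000 = 0.3728 pbw
Total LOI = 266.6 pbw
Glass = batch − LOI = 1553 − 266.6 = 1287 pbw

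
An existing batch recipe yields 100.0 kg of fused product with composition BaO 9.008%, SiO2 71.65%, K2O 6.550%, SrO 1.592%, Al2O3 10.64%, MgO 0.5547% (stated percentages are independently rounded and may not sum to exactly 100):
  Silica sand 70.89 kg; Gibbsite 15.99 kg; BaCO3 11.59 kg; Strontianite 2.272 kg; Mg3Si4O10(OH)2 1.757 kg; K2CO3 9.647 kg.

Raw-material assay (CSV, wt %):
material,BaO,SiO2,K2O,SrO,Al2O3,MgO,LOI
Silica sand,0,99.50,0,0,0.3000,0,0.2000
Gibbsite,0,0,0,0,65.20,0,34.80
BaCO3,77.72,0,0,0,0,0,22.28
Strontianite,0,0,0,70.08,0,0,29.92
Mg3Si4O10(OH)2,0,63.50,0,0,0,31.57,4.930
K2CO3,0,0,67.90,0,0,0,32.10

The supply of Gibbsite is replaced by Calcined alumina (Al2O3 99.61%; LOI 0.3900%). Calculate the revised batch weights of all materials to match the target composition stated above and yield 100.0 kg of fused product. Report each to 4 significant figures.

Mid-chain values are displayed, rounded to four significant figures, when written out. The working math carries full float precision from first step to last — exactly one rounding goes into every reported figure. All derived quantities (totals, yield, ignition loss, six oxide percentages, glass mass) are re-derived from the weighed amounts per 100.0 kg of glass in exact precision, as given in the problem or answer text.
The oxide mass targets at 100.0 kg fused product:
  BaO: 9.008% × 100.0 = 9.008 kg
  SiO2: 71.65% × 100.0 = 71.65 kg
  K2O: 6.550% × 100.0 = 6.550 kg
  SrO: 1.592% × 100.0 = 1.592 kg
  Al2O3: 10.64% × 100.0 = 10.64 kg
  MgO: 0.5547% × 100.0 = 0.5547 kg
Oxide-by-oxide audit given the weights on record, relative to the basis at hand (every target is met by its sum up to rounding of the answer):
  BaO: 11.59·0.7772 = 9.008 kg (target 9.008 kg)
  SiO2: 70.89·0.9950 + 1.757·0.6350 = 71.65 kg (target 71.65 kg)
  K2O: 9.647·0.6790 = 6.550 kg (target 6.550 kg)
  SrO: 2.272·0.7008 = 1.592 kg (target 1.592 kg)
  Al2O3: 70.89·0.003000 + 10.47·0.9961 = 10.64 kg (target 10.64 kg)
  MgO: 1.757·0.3157 = 0.5547 kg (target 0.5547 kg)
Glass-mass bookkeeping: the batch minus its LOI: 100.0 kg (the Σ of target masses is 99.99 kg; with the basis standing at 100.0 kg — rounding explains the deltas).
Whole-batch sum: Σ batch = 106.6 kg; LOI loss = Σ batch·LOI = 6.628 kg; the yield ratio, glass ÷ batch: 93.78%.

Revised batch per 100.0 kg fused product:
  Silica sand: 70.89 kg
  Calcined alumina: 10.47 kg
  BaCO3: 11.59 kg
  Strontianite: 2.272 kg
  Mg3Si4O10(OH)2: 1.757 kg
  K2CO3: 9.647 kg
Total batch = 106.6 kg; LOI loss = 6.628 kg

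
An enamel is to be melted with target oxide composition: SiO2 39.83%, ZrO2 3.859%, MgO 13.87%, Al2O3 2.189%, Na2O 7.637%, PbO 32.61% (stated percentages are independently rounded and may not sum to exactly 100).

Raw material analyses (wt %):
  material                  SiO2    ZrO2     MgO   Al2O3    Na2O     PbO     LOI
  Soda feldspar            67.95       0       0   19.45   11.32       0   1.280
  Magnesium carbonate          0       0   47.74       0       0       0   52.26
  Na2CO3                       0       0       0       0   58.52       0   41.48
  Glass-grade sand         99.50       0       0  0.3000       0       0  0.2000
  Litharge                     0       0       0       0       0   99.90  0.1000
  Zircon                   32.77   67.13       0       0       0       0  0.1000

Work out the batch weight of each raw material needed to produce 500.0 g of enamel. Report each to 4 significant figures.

Batch per 500.0 g enamel:
  Soda feldspar: 53.90 g
  Magnesium carbonate: 145.3 g
  Na2CO3: 54.83 g
  Glass-grade sand: 153.9 g
  Litharge: 163.2 g
  Zircon: 28.74 g
Total batch = 599.9 g; LOI loss = 99.87 g; yield = 83.35%

Working values are shown with 4-significant-figure rounding between the steps; the whole derivation maintains exact precision from first step to last; each reported figure receives exactly one rounding. Derived quantities are rebuilt from the batch weights at 500.0 g of glass at full float precision (the six compositions, glass mass, yield, totals, LOI) as quoted within problem or answer.
Per-oxide target masses for 500.0 g enamel:
  SiO2: 39.83% × 500.0 = 199.2 g
  ZrO2: 3.859% × 500.0 = 19.30 g
  MgO: 13.87% × 500.0 = 69.35 g
  Al2O3: 2.189% × 500.0 = 10.94 g
  Na2O: 7.637% × 500.0 = 38.18 g
  PbO: 32.61% × 500.0 = 163.0 g
Checking each oxide sum applying the batch weights above, versus the basis set out (each sum matches its target mass given rounding of the digits):
  SiO2: 53.90·0.6795 + 153.9·0.9950 + 28.74·0.3277 = 199.2 g (target 199.2 g)
  ZrO2: 28.74·0.6713 = 19.29 g (target 19.30 g)
  MgO: 145.3·0.4774 = 69.37 g (target 69.35 g)
  Al2O3: 53.90·0.1945 + 153.9·0.003000 = 10.95 g (target 10.94 g)
  Na2O: 53.90·0.1132 + 54.83·0.5852 = 38.19 g (target 38.18 g)
  PbO: 163.2·0.9990 = 163.0 g (target 163.0 g)
Glass-mass sanity pass: net batch after ignition = 500.0 g (oxide target masses add up to 500.0 g; with the basis standing at 500.0 g — deltas are rounding alone).
Adding the batch up: Σ batch = 599.9 g; LOI loss = Σ batch·LOI = 99.87 g; yield: glass divided by total = 83.35%.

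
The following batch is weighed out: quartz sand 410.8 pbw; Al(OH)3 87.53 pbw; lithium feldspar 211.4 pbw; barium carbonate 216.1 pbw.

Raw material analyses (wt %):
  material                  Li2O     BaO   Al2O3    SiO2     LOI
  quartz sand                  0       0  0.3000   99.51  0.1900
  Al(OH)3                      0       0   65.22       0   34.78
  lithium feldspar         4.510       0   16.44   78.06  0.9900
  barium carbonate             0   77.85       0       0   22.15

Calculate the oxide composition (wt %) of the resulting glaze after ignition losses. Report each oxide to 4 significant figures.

Glass mass = 844.6 pbw (batch 925.8 − LOI 81.18).
Composition: Li2O 1.129%, BaO 19.92%, Al2O3 11.02%, SiO2 67.93%

In-progress results are displayed (rounded to 4 significant figures) in the printout; all arithmetic carries full precision through every step. Each reported value receives exactly one rounding. All derived quantities are recomputed using the weight values for 844.6 pbw of glass in full float precision (totals, ignition loss, glass mass, the four compositions, yield), as written in question or answer.
Delivered oxide masses:
  Li2O: 211.4·0.04510 = 9.534 pbw
  BaO: 216.1·0.7785 = 168.2 pbw
  Al2O3: 410.8·0.003000 + 87.53·0.6522 + 211.4·0.1644 = 93.07 pbw
  SiO2: 410.8·0.9951 + 211.4·0.7806 = 573.8 pbw
LOI: 410.8·0.001900 + 87.53·0.3478 + 211.4·0.009900 + 216.1·0.2215 = 81.18 pbw
Glass mass = batch − LOI = 925.8 − 81.18 = 844.6 pbw (consistent with Σ oxide mass)
wt % = oxide mass / glass mass × 100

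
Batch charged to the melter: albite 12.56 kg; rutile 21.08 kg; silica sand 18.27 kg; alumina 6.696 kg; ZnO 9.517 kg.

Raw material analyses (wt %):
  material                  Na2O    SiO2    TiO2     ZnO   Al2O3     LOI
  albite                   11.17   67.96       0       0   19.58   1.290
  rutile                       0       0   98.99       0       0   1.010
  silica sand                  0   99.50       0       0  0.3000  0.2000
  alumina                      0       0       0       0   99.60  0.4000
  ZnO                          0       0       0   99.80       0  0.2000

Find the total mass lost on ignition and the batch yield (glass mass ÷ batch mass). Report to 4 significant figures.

All arithmetic runs at full float precision in every operation — mid-chain values are displayed rounded to four significant figures when written out. Each reported value undergoes a single rounding — derived quantities, which include net glass mass, five oxide percentages, ignition loss, yield, the totals, are re-derived at exact precision, exactly as shown in the problem or answer text, using the weight values on 67.67 kg of glass.
Per-material ignition loss:
  albite: 12.56 × 0.01290 = 0.1620 kg
  rutile: 21.08 × 0.01010 = 0.2129 kg
  silica sand: 18.27 × 0.002000 = 0.03654 kg
  alumina: 6.696 × 0.004000 = 0.02678 kg
  ZnO: 9.517 × 0.002000 = 0.01903 kg
Total LOI = 0.4573 kg
Glass = batch − LOI = 68.12 − 0.4573 = 67.67 kg

LOI loss = 0.4573 kg; glass = 67.67 kg; yield = 99.33%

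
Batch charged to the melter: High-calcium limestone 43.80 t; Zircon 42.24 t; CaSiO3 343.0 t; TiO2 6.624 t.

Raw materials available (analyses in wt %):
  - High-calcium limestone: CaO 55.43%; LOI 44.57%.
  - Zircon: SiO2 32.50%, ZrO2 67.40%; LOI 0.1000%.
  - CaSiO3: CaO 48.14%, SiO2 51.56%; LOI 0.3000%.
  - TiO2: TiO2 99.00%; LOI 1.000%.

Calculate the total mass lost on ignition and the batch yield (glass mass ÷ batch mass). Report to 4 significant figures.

LOI loss = 20.66 t; glass = 415.0 t; yield = 95.26%

All arithmetic runs at exact precision end to end. In-progress results are shown, rounded to four significant digits, in the working — exactly one rounding is applied to each reported number; the derived quantities (net glass mass, the totals, ignition loss, four oxide percentages, yield) are rebuilt using the weight values for 415.0 t of glass at exact precision as set out in question or answer.
Ignition loss by material:
  High-calcium limestone: 43.80 × 0.4457 = 19.52 t
  Zircon: 42.24 × 0.001000 = 0.04224 t
  CaSiO3: 343.0 × 0.003000 = 1.029 t
  TiO2: 6.624 × 0.01000 = 0.06624 t
Total LOI = 20.66 t
Glass = batch − LOI = 435.7 − 20.66 = 415.0 t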